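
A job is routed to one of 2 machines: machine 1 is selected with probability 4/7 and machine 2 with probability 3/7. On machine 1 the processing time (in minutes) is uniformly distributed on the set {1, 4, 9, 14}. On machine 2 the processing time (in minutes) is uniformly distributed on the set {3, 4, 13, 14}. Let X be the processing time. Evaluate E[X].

E[X | machine 1] = (1+4+9+14)/4 = 7.
E[X | machine 2] = (3+4+13+14)/4 = 17/2.
By the law of total expectation,
E[X] = (4/7)·(7) + (3/7)·(17/2) = 107/14.

107/14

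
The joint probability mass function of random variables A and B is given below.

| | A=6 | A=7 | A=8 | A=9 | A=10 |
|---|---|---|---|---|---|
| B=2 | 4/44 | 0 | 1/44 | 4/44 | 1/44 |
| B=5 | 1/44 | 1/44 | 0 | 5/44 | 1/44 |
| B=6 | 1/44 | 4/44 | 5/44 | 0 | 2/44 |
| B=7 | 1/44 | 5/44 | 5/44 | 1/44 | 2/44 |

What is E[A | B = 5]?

17/2

P(B = 5) = 2/11.
Summing A·P(A=x,B=y) over the conditioning event gives 17/11.
E[A | B = 5] = (17/11) / (2/11) = 17/2.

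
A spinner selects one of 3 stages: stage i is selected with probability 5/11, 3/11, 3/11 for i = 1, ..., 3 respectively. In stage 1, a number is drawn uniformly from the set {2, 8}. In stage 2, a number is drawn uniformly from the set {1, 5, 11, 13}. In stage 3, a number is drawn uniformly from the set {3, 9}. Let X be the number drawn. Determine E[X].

131/22

E[X | stage 1] = (2+8)/2 = 5.
E[X | stage 2] = (1+5+11+13)/4 = 15/2.
E[X | stage 3] = (3+9)/2 = 6.
E[X] = (5/11)·(5) + (3/11)·(15/2) + (3/11)·(6) = 131/22.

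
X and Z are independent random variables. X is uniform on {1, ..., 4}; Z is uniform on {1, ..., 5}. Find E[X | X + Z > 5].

P(X + Z > 5) = 1/2.
Summing X·P(x,y) over outcomes with X + Z > 5 gives 3/2.
E[X | X + Z > 5] = (3/2) / (1/2) = 3.

3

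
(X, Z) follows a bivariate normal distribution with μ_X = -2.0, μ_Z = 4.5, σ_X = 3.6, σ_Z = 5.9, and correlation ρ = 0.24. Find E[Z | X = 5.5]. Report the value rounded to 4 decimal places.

7.4500

The regression of Z on X has slope ρ·σ_Z/σ_X and passes through (μ_X, μ_Z).
E[Z | X=5.5] = 4.5 + (0.24)·(5.9/3.6)·(5.5 − (-2.0)) = 4.5 + (0.39333)·(7.5) = 7.4500.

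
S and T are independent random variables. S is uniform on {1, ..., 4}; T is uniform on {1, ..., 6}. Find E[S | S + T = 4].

2

Outcomes with S + T = 4: (1,3), (2,2), (3,1), each with probability 1/24.
E[S | S + T = 4] = (1 + 2 + 3) / 3 = 2.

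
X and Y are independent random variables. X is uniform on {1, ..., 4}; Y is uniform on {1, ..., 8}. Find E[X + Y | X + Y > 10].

34/3

P(X + Y > 10) = 3/32.
Summing (X+Y)·P(x,y) over outcomes with X + Y > 10 gives 17/16.
E[X + Y | X + Y > 10] = (17/16) / (3/32) = 34/3.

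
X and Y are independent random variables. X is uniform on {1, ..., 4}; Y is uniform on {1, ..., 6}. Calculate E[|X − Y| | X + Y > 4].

19/9

P(X + Y > 4) = 3/4.
Summing |X−Y|·P(x,y) over outcomes with X + Y > 4 gives 19/12.
E[|X − Y| | X + Y > 4] = (19/12) / (3/4) = 19/9.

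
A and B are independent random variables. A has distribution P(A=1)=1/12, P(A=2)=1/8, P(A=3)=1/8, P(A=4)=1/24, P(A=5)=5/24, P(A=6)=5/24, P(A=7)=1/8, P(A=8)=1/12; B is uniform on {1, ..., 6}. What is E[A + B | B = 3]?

185/24

P(B = 3) = 1/6.
Summing (A+B)·P(x,y) over outcomes with B = 3 gives 185/144.
E[A + B | B = 3] = (185/144) / (1/6) = 185/24.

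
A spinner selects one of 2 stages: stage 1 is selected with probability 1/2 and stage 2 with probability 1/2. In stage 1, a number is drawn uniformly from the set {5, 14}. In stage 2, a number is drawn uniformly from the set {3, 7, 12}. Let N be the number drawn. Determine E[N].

E[N | stage 1] = (5+14)/2 = 19/2.
E[N | stage 2] = (3+7+12)/3 = 22/3.
By the law of total expectation,
E[N] = (1/2)·(19/2) + (1/2)·(22/3) = 101/12.

101/12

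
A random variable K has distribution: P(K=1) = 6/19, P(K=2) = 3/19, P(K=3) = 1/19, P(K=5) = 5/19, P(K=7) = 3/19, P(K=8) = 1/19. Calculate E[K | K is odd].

P(K is odd) = 15/19.
Σ over the event: 1·6/19 + 3·1/19 + 5·5/19 + 7·3/19 = 55/19.
E[K | K is odd] = (55/19) / (15/19) = 11/3.

11/3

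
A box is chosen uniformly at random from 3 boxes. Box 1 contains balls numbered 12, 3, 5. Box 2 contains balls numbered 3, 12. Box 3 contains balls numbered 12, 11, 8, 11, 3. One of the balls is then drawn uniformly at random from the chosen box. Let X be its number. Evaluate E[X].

139/18

E[X | box 1] = (12+3+5)/3 = 20/3.
E[X | box 2] = (3+12)/2 = 15/2.
E[X | box 3] = (12+11+8+11+3)/5 = 9.
E[X] = (1/3)·(20/3) + (1/3)·(15/2) + (1/3)·(9) = 139/18.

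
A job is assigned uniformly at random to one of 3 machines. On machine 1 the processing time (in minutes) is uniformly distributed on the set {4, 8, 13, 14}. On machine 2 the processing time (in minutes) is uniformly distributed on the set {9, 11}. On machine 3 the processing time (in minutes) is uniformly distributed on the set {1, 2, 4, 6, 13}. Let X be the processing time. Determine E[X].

499/60

E[X | machine 1] = (4+8+13+14)/4 = 39/4.
E[X | machine 2] = (9+11)/2 = 10.
E[X | machine 3] = (1+2+4+6+13)/5 = 26/5.
By the law of total expectation,
E[X] = (1/3)·(39/4) + (1/3)·(10) + (1/3)·(26/5) = 499/60.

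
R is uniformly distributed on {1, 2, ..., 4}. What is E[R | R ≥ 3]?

Given R ≥ 3, R is equally likely to be any of {3, 4}.
E[R | R ≥ 3] = (3 + 4) / 2 = 7/2.

7/2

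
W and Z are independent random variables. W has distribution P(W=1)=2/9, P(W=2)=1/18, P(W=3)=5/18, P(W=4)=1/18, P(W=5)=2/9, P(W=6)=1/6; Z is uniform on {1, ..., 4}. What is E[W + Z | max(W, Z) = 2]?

P(max(W, Z) = 2) = 1/12.
Summing (W+Z)·P(x,y) over outcomes with max(W, Z) = 2 gives 19/72.
E[W + Z | max(W, Z) = 2] = (19/72) / (1/12) = 19/6.

19/6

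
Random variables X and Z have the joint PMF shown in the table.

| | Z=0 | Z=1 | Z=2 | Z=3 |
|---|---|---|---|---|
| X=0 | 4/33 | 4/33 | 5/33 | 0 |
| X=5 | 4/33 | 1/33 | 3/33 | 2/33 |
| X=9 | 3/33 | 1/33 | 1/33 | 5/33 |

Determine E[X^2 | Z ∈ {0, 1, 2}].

P(Z ∈ {0, 1, 2}) = 26/33.
Summing X^2·P(X=x,Z=y) over the conditioning event gives 55/3.
E[X^2 | Z ∈ {0, 1, 2}] = (55/3) / (26/33) = 605/26.

605/26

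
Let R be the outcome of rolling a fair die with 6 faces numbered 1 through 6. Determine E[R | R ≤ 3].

Given R ≤ 3, R is equally likely to be any of {1, 2, 3}.
E[R | R ≤ 3] = (1 + 2 + 3) / 3 = 2.

2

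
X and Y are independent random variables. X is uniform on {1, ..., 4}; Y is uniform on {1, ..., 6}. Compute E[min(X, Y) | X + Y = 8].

3

Outcomes with X + Y = 8: (2,6), (3,5), (4,4), each with probability 1/24.
E[min(X, Y) | X + Y = 8] = (2 + 3 + 4) / 3 = 3.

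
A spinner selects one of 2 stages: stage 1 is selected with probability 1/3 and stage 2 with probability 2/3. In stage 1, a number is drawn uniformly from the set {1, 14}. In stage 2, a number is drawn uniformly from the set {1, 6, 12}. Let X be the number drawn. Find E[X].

E[X | stage 1] = (1+14)/2 = 15/2.
E[X | stage 2] = (1+6+12)/3 = 19/3.
By the law of total expectation,
E[X] = (1/3)·(15/2) + (2/3)·(19/3) = 121/18.

121/18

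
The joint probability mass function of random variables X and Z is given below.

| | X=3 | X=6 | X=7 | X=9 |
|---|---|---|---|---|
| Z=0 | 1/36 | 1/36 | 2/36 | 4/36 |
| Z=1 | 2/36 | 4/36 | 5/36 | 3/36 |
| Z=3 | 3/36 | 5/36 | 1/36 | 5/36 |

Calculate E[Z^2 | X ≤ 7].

P(X ≤ 7) = 2/3.
Summing Z^2·P(X=x,Z=y) over the conditioning event gives 23/9.
E[Z^2 | X ≤ 7] = (23/9) / (2/3) = 23/6.

23/6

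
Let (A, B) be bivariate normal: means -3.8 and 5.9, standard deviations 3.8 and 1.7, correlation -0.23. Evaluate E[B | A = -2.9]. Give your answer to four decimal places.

5.8074

For a bivariate normal, E[B | A=x] = μ_B + ρ·(σ_B/σ_A)·(x − μ_A).
E[B | A=-2.9] = 5.9 + (-0.23)·(1.7/3.8)·(-2.9 − (-3.8)) = 5.9 + (-0.10289)·(0.9) = 5.8074.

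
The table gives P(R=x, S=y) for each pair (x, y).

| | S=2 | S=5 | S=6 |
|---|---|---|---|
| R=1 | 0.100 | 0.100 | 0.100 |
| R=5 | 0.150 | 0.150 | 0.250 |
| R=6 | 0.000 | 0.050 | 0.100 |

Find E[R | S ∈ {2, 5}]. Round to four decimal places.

P(S ∈ {2, 5}) = 0.550.
Σ R·P over the event = 1·(0.100) + 1·(0.100) + 5·(0.150) + 5·(0.150) + 6·(0.050) = 2.000.
E[R | S ∈ {2, 5}] = (2.000) / (0.550) = 3.6364.

3.6364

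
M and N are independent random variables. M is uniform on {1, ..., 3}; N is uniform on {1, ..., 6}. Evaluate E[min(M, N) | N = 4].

Outcomes with N = 4: (1,4), (2,4), (3,4), each with probability 1/18.
E[min(M, N) | N = 4] = (1 + 2 + 3) / 3 = 2.

2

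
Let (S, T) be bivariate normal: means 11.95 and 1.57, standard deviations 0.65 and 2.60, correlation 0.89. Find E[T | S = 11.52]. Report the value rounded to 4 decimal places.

E[T | S=x] = μ_T + ρ(σ_T/σ_S)(x − μ_S) for jointly normal variables.
E[T | S=11.52] = 1.57 + (0.89)·(2.60/0.65)·(11.52 − (11.95)) = 1.57 + (3.56)·(-0.43) = 0.0392.

0.0392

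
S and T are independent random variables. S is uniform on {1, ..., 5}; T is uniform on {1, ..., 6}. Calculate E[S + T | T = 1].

4

P(T = 1) = 1/6.
Summing (S+T)·P(x,y) over outcomes with T = 1 gives 2/3.
E[S + T | T = 1] = (2/3) / (1/6) = 4.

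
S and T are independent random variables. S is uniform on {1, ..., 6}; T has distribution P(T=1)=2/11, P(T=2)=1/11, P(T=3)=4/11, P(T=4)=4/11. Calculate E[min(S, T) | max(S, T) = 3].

28/15

P(max(S, T) = 3) = 5/22.
Summing min(S,T)·P(x,y) over outcomes with max(S, T) = 3 gives 14/33.
E[min(S, T) | max(S, T) = 3] = (14/33) / (5/22) = 28/15.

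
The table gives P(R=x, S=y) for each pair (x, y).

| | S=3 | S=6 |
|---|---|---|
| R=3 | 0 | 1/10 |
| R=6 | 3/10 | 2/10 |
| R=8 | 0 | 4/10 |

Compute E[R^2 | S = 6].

337/7

P(S = 6) = 7/10.
Summing R^2·P(R=x,S=y) over the conditioning event gives 337/10.
E[R^2 | S = 6] = (337/10) / (7/10) = 337/7.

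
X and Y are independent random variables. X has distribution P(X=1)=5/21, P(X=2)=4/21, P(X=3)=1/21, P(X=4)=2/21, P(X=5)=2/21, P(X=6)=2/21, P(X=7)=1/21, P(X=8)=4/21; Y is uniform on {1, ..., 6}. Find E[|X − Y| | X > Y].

P(X > Y) = 10/21.
Summing |X−Y|·P(x,y) over outcomes with X > Y gives 11/7.
E[|X − Y| | X > Y] = (11/7) / (10/21) = 33/10.

33/10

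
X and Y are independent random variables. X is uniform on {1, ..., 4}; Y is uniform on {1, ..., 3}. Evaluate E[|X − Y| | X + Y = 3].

Outcomes with X + Y = 3: (1,2), (2,1), each with probability 1/12.
E[|X − Y| | X + Y = 3] = (1 + 1) / 2 = 1.

1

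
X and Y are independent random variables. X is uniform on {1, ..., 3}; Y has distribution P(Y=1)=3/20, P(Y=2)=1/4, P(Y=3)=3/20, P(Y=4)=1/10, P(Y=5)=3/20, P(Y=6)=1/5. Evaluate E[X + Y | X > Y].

P(X > Y) = 11/60.
Summing (X+Y)·P(x,y) over outcomes with X > Y gives 23/30.
E[X + Y | X > Y] = (23/30) / (11/60) = 46/11.

46/11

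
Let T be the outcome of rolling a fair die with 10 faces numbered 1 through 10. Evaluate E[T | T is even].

Given T is even, T is equally likely to be any of {2, 4, 6, 8, 10}.
E[T | T is even] = (2 + 4 + 6 + 8 + 10) / 5 = 6.

6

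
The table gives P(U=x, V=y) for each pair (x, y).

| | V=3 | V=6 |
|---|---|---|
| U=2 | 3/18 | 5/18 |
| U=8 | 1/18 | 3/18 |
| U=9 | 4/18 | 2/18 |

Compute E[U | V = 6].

P(V = 6) = 5/9.
Σ U·P over the event = 2·(5/18) + 8·(3/18) + 9·(2/18) = 26/9.
E[U | V = 6] = (26/9) / (5/9) = 26/5.

26/5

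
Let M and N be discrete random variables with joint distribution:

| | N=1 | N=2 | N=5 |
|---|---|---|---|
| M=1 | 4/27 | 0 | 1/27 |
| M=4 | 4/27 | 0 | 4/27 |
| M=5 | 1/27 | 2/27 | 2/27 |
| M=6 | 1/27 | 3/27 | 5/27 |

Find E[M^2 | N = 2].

P(N = 2) = 5/27.
Σ M^2·P over the event = 25·(2/27) + 36·(3/27) = 158/27.
E[M^2 | N = 2] = (158/27) / (5/27) = 158/5.

158/5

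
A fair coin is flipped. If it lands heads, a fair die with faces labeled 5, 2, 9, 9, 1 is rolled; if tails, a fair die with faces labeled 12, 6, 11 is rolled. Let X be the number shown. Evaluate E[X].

E[X | heads] = (5+2+9+9+1)/5 = 26/5.
E[X | tails] = (12+6+11)/3 = 29/3.
E[X] = (1/2)·(26/5) + (1/2)·(29/3) = 223/30.

223/30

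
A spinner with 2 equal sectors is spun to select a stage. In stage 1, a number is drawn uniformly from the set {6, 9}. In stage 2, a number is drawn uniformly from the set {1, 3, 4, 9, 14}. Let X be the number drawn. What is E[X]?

137/20

E[X | stage 1] = (6+9)/2 = 15/2.
E[X | stage 2] = (1+3+4+9+14)/5 = 31/5.
E[X] = (1/2)·(15/2) + (1/2)·(31/5) = 137/20.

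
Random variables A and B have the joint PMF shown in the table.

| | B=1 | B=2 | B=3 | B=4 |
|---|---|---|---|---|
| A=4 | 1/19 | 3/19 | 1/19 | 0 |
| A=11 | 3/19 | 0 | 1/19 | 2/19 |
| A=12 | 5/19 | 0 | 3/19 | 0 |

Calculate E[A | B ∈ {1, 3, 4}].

P(B ∈ {1, 3, 4}) = 16/19.
Summing A·P(A=x,B=y) over the conditioning event gives 170/19.
E[A | B ∈ {1, 3, 4}] = (170/19) / (16/19) = 85/8.

85/8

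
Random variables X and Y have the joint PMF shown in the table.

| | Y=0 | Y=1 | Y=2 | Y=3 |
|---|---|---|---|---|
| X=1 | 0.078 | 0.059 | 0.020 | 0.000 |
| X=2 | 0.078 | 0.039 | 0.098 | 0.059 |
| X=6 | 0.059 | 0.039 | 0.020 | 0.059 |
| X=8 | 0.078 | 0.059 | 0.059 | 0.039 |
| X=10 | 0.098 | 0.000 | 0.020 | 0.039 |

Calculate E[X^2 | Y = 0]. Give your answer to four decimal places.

P(Y = 0) = 0.391.
Summing X^2·P(X=x,Y=y) over the conditioning event gives 17.306.
E[X^2 | Y = 0] = (17.306) / (0.391) = 44.2609.

44.2609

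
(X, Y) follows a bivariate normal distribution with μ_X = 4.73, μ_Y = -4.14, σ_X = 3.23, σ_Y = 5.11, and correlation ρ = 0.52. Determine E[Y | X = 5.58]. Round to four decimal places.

For a bivariate normal, E[Y | X=x] = μ_Y + ρ·(σ_Y/σ_X)·(x − μ_X).
E[Y | X=5.58] = -4.14 + (0.52)·(5.11/3.23)·(5.58 − (4.73)) = -4.14 + (0.82266)·(0.85) = -3.4407.

-3.4407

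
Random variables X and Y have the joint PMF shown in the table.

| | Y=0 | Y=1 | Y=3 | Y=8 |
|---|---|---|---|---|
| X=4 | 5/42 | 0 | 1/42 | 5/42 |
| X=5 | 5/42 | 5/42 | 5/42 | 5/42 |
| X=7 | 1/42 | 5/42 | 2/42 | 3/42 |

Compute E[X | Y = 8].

P(Y = 8) = 13/42.
Σ X·P over the event = 4·(5/42) + 5·(5/42) + 7·(3/42) = 11/7.
E[X | Y = 8] = (11/7) / (13/42) = 66/13.

66/13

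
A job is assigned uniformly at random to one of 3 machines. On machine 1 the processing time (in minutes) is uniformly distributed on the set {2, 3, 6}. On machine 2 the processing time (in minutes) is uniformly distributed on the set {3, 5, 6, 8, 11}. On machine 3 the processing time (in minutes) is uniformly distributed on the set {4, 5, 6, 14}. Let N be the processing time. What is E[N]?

E[N | machine 1] = (2+3+6)/3 = 11/3.
E[N | machine 2] = (3+5+6+8+11)/5 = 33/5.
E[N | machine 3] = (4+5+6+14)/4 = 29/4.
E[N] = (1/3)·(11/3) + (1/3)·(33/5) + (1/3)·(29/4) = 1051/180.

1051/180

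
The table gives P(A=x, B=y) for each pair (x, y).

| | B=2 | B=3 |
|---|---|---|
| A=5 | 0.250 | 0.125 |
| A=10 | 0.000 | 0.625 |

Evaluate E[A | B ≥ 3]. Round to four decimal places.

9.1667

P(B ≥ 3) = 0.750.
Σ A·P over the event = 5·(0.125) + 10·(0.625) = 6.875.
E[A | B ≥ 3] = (6.875) / (0.750) = 9.1667.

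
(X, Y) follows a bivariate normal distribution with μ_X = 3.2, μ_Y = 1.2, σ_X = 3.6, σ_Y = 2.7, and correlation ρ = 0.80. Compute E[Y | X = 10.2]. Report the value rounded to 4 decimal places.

E[Y | X=x] = μ_Y + ρ(σ_Y/σ_X)(x − μ_X) for jointly normal variables.
E[Y | X=10.2] = 1.2 + (0.80)·(2.7/3.6)·(10.2 − (3.2)) = 1.2 + (0.6)·(7) = 5.4000.

5.4000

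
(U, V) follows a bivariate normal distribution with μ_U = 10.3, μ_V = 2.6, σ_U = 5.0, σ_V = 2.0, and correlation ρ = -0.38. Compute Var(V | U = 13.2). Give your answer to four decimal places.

3.4224

Var(V | U=x) = (1 − ρ²)·σ_V².
Var(V | U=13.2) = (2.0)²·(1 − (-0.38)²) = 4·0.8556 = 3.4224.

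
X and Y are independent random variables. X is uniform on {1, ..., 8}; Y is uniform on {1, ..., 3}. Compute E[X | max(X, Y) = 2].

Outcomes with max(X, Y) = 2: (1,2), (2,1), (2,2), each with probability 1/24.
E[X | max(X, Y) = 2] = (1 + 2 + 2) / 3 = 5/3.

5/3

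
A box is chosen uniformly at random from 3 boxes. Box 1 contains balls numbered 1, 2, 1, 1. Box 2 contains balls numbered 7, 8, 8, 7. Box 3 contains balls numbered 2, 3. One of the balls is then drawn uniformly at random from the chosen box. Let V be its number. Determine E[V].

15/4

E[V | box 1] = (1+2+1+1)/4 = 5/4.
E[V | box 2] = (7+8+8+7)/4 = 15/2.
E[V | box 3] = (2+3)/2 = 5/2.
By the law of total expectation,
E[V] = (1/3)·(5/4) + (1/3)·(15/2) + (1/3)·(5/2) = 15/4.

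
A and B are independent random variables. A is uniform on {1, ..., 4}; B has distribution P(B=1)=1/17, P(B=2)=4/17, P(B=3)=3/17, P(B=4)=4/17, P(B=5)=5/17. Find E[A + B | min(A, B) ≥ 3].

P(min(A, B) ≥ 3) = 6/17.
Summing (A+B)·P(x,y) over outcomes with min(A, B) ≥ 3 gives 46/17.
E[A + B | min(A, B) ≥ 3] = (46/17) / (6/17) = 23/3.

23/3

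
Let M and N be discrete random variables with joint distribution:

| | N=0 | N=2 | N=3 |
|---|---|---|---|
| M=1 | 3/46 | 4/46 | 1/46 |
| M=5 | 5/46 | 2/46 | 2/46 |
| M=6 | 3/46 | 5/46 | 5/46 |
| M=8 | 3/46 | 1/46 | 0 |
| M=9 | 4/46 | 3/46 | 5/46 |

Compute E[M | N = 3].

P(N = 3) = 13/46.
Σ M·P over the event = 1·(1/46) + 5·(2/46) + 6·(5/46) + 9·(5/46) = 43/23.
E[M | N = 3] = (43/23) / (13/46) = 86/13.

86/13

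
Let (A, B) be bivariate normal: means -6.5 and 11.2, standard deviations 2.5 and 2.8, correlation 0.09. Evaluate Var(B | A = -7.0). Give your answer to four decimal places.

7.7765

For a bivariate normal, Var(B | A=x) = σ_B²(1 − ρ²).
Var(B | A=-7.0) = (2.8)²·(1 − (0.09)²) = 7.84·0.9919 = 7.7765.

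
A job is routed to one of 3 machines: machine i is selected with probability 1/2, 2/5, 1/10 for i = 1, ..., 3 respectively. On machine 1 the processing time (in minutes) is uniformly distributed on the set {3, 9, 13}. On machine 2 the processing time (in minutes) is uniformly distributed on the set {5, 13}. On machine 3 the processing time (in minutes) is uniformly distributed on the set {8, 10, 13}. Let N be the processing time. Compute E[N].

E[N | machine 1] = (3+9+13)/3 = 25/3.
E[N | machine 2] = (5+13)/2 = 9.
E[N | machine 3] = (8+10+13)/3 = 31/3.
By the law of total expectation,
E[N] = (1/2)·(25/3) + (2/5)·(9) + (1/10)·(31/3) = 44/5.

44/5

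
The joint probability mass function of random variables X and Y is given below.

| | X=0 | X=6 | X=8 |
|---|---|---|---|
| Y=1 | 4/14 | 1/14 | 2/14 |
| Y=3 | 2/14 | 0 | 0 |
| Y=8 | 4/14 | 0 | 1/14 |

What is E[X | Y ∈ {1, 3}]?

P(Y ∈ {1, 3}) = 9/14.
Σ X·P over the event = 0·(4/14) + 0·(2/14) + 6·(1/14) + 8·(2/14) = 11/7.
E[X | Y ∈ {1, 3}] = (11/7) / (9/14) = 22/9.

22/9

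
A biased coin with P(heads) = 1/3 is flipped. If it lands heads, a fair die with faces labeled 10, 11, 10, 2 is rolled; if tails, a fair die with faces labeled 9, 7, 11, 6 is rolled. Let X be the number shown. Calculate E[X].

33/4

E[X | heads] = (10+11+10+2)/4 = 33/4.
E[X | tails] = (9+7+11+6)/4 = 33/4.
E[X] = (1/3)·(33/4) + (2/3)·(33/4) = 33/4.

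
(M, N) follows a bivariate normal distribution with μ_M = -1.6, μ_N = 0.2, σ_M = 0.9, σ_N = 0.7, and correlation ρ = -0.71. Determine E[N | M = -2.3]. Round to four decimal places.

The regression of N on M has slope ρ·σ_N/σ_M and passes through (μ_M, μ_N).
E[N | M=-2.3] = 0.2 + (-0.71)·(0.7/0.9)·(-2.3 − (-1.6)) = 0.2 + (-0.55222)·(-0.7) = 0.5866.

0.5866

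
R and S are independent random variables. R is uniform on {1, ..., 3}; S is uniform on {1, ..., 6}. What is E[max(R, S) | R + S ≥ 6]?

44/9

Outcomes with R + S ≥ 6: (1,5), (1,6), (2,4), (2,5), (2,6), (3,3), (3,4), (3,5), (3,6), each with probability 1/18.
E[max(R, S) | R + S ≥ 6] = (5 + 6 + 4 + 5 + 6 + 3 + 4 + 5 + 6) / 9 = 44/9.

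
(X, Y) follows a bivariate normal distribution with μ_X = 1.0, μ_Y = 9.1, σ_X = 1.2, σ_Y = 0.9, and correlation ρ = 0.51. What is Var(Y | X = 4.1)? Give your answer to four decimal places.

The conditional variance in a bivariate normal is σ_Y²(1 − ρ²), independent of x.
Var(Y | X=4.1) = (0.9)²·(1 − (0.51)²) = 0.81·0.7399 = 0.5993.

0.5993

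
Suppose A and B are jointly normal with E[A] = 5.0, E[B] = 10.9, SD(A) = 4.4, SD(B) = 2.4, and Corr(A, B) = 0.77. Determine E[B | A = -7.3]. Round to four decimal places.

For a bivariate normal, E[B | A=x] = μ_B + ρ·(σ_B/σ_A)·(x − μ_A).
E[B | A=-7.3] = 10.9 + (0.77)·(2.4/4.4)·(-7.3 − (5.0)) = 10.9 + (0.42)·(-12.3) = 5.7340.

5.7340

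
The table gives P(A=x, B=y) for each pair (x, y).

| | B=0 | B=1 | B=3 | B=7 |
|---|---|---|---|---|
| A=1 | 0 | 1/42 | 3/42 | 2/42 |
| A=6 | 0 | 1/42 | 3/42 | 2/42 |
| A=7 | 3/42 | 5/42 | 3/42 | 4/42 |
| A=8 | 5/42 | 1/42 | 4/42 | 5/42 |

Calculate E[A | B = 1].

25/4

P(B = 1) = 4/21.
Summing A·P(A=x,B=y) over the conditioning event gives 25/21.
E[A | B = 1] = (25/21) / (4/21) = 25/4.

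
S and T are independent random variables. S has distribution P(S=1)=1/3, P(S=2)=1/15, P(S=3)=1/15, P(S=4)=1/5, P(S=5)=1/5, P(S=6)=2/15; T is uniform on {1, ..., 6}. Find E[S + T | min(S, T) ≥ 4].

P(min(S, T) ≥ 4) = 4/15.
Summing (S+T)·P(x,y) over outcomes with min(S, T) ≥ 4 gives 79/30.
E[S + T | min(S, T) ≥ 4] = (79/30) / (4/15) = 79/8.

79/8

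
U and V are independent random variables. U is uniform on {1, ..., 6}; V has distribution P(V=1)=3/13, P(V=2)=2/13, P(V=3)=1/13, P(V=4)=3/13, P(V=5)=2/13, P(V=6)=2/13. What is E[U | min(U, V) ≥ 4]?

5

P(min(U, V) ≥ 4) = 7/26.
Summing U·P(x,y) over outcomes with min(U, V) ≥ 4 gives 35/26.
E[U | min(U, V) ≥ 4] = (35/26) / (7/26) = 5.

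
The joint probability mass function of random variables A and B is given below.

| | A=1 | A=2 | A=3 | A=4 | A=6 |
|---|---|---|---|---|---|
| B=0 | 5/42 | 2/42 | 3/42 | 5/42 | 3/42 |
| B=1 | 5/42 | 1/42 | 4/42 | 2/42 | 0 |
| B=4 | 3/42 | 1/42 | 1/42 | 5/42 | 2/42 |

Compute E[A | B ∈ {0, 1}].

P(B ∈ {0, 1}) = 5/7.
Summing A·P(A=x,B=y) over the conditioning event gives 83/42.
E[A | B ∈ {0, 1}] = (83/42) / (5/7) = 83/30.

83/30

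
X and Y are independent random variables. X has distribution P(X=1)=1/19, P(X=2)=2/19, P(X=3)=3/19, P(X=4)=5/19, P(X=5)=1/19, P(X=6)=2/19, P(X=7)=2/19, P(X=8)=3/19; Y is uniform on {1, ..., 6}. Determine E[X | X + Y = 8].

64/15

P(X + Y = 8) = 5/38.
Summing X·P(x,y) over outcomes with X + Y = 8 gives 32/57.
E[X | X + Y = 8] = (32/57) / (5/38) = 64/15.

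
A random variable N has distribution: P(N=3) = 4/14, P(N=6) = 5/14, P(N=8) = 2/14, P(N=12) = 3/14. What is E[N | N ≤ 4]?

P(N ≤ 4) = 2/7.
Σ over the event: 3·2/7 = 6/7.
E[N | N ≤ 4] = (6/7) / (2/7) = 3.

3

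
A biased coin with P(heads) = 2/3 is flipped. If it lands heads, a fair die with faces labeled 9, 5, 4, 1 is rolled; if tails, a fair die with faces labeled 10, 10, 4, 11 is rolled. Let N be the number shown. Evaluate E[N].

73/12

E[N | heads] = (9+5+4+1)/4 = 19/4.
E[N | tails] = (10+10+4+11)/4 = 35/4.
By the law of total expectation,
E[N] = (2/3)·(19/4) + (1/3)·(35/4) = 73/12.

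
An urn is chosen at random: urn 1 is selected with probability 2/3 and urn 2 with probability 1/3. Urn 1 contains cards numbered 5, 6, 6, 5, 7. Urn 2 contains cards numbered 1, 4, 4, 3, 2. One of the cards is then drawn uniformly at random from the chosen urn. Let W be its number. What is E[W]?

E[W | urn 1] = (5+6+6+5+7)/5 = 29/5.
E[W | urn 2] = (1+4+4+3+2)/5 = 14/5.
E[W] = (2/3)·(29/5) + (1/3)·(14/5) = 24/5.

24/5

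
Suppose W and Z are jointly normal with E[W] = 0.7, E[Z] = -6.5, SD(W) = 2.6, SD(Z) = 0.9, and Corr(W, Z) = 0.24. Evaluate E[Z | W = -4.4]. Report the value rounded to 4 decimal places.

-6.9237

The regression of Z on W has slope ρ·σ_Z/σ_W and passes through (μ_W, μ_Z).
E[Z | W=-4.4] = -6.5 + (0.24)·(0.9/2.6)·(-4.4 − (0.7)) = -6.5 + (0.083077)·(-5.1) = -6.9237.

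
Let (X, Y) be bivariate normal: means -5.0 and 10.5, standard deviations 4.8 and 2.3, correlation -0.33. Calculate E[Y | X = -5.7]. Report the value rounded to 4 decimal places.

10.6107

For a bivariate normal, E[Y | X=x] = μ_Y + ρ·(σ_Y/σ_X)·(x − μ_X).
E[Y | X=-5.7] = 10.5 + (-0.33)·(2.3/4.8)·(-5.7 − (-5.0)) = 10.5 + (-0.15812)·(-0.7) = 10.6107.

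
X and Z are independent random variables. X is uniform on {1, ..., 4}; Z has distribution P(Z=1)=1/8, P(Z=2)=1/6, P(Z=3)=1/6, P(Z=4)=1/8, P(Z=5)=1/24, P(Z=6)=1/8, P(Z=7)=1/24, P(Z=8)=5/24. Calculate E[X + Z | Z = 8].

P(Z = 8) = 5/24.
Summing (X+Z)·P(x,y) over outcomes with Z = 8 gives 35/16.
E[X + Z | Z = 8] = (35/16) / (5/24) = 21/2.

21/2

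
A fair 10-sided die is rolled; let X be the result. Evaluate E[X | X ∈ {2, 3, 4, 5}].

7/2

P(X ∈ {2, 3, 4, 5}) = 2/5.
Σ over the event: 2·1/10 + 3·1/10 + 4·1/10 + 5·1/10 = 7/5.
E[X | X ∈ {2, 3, 4, 5}] = (7/5) / (2/5) = 7/2.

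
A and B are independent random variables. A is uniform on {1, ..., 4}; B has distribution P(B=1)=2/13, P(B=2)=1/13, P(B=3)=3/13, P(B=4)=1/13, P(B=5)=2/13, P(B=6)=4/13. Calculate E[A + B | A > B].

56/11

P(A > B) = 11/52.
Summing (A+B)·P(x,y) over outcomes with A > B gives 14/13.
E[A + B | A > B] = (14/13) / (11/52) = 56/11.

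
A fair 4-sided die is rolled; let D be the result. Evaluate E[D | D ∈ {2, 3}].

P(D ∈ {2, 3}) = 1/2.
Σ over the event: 2·1/4 + 3·1/4 = 5/4.
E[D | D ∈ {2, 3}] = (5/4) / (1/2) = 5/2.

5/2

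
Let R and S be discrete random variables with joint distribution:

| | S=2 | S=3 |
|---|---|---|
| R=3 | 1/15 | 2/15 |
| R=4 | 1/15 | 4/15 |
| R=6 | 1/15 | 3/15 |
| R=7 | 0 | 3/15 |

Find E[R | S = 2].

13/3

P(S = 2) = 1/5.
Σ R·P over the event = 3·(1/15) + 4·(1/15) + 6·(1/15) = 13/15.
E[R | S = 2] = (13/15) / (1/5) = 13/3.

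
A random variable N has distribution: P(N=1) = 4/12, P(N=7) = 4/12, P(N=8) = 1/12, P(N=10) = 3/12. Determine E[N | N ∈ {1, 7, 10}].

62/11

P(N ∈ {1, 7, 10}) = 11/12.
Σ over the event: 1·1/3 + 7·1/3 + 10·1/4 = 31/6.
E[N | N ∈ {1, 7, 10}] = (31/6) / (11/12) = 62/11.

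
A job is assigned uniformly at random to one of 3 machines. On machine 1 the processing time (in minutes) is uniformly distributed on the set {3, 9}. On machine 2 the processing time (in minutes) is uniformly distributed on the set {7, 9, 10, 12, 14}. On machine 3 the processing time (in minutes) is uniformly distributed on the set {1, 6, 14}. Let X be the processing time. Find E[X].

E[X | machine 1] = (3+9)/2 = 6.
E[X | machine 2] = (7+9+10+12+14)/5 = 52/5.
E[X | machine 3] = (1+6+14)/3 = 7.
By the law of total expectation,
E[X] = (1/3)·(6) + (1/3)·(52/5) + (1/3)·(7) = 39/5.

39/5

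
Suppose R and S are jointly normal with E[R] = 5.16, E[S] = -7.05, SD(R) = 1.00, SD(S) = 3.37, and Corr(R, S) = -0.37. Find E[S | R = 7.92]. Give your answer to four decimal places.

For a bivariate normal, E[S | R=x] = μ_S + ρ·(σ_S/σ_R)·(x − μ_R).
E[S | R=7.92] = -7.05 + (-0.37)·(3.37/1.00)·(7.92 − (5.16)) = -7.05 + (-1.2469)·(2.76) = -10.4914.

-10.4914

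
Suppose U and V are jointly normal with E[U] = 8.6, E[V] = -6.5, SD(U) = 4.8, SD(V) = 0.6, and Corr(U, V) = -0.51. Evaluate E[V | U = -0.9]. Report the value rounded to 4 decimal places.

-5.8944

For a bivariate normal, E[V | U=x] = μ_V + ρ·(σ_V/σ_U)·(x − μ_U).
E[V | U=-0.9] = -6.5 + (-0.51)·(0.6/4.8)·(-0.9 − (8.6)) = -6.5 + (-0.06375)·(-9.5) = -5.8944.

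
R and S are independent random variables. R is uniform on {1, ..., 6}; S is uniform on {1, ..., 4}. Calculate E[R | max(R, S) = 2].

5/3

Outcomes with max(R, S) = 2: (1,2), (2,1), (2,2), each with probability 1/24.
E[R | max(R, S) = 2] = (1 + 2 + 2) / 3 = 5/3.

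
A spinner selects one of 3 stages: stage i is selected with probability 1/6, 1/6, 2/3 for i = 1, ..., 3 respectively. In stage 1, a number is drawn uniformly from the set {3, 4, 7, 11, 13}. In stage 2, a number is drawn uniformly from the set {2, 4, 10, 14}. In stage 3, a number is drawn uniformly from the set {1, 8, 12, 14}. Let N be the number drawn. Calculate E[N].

167/20

E[N | stage 1] = (3+4+7+11+13)/5 = 38/5.
E[N | stage 2] = (2+4+10+14)/4 = 15/2.
E[N | stage 3] = (1+8+12+14)/4 = 35/4.
E[N] = (1/6)·(38/5) + (1/6)·(15/2) + (2/3)·(35/4) = 167/20.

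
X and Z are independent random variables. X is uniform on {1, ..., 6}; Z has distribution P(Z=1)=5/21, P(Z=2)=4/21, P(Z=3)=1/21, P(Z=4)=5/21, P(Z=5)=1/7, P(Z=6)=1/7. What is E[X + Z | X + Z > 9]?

P(X + Z > 9) = 10/63.
Summing (X+Z)·P(x,y) over outcomes with X + Z > 9 gives 106/63.
E[X + Z | X + Z > 9] = (106/63) / (10/63) = 53/5.

53/5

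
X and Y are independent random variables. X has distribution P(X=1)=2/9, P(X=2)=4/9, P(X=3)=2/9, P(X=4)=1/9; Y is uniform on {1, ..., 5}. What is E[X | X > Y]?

P(X > Y) = 11/45.
Summing X·P(x,y) over outcomes with X > Y gives 32/45.
E[X | X > Y] = (32/45) / (11/45) = 32/11.

32/11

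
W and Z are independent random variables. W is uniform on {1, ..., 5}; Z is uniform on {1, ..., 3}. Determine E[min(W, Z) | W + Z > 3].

23/12

P(W + Z > 3) = 4/5.
Summing min(W,Z)·P(x,y) over outcomes with W + Z > 3 gives 23/15.
E[min(W, Z) | W + Z > 3] = (23/15) / (4/5) = 23/12.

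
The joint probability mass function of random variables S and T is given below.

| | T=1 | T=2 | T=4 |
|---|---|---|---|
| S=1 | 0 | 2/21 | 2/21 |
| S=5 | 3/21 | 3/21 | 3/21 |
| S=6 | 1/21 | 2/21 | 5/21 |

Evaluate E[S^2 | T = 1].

P(T = 1) = 4/21.
Σ S^2·P over the event = 25·(3/21) + 36·(1/21) = 37/7.
E[S^2 | T = 1] = (37/7) / (4/21) = 111/4.

111/4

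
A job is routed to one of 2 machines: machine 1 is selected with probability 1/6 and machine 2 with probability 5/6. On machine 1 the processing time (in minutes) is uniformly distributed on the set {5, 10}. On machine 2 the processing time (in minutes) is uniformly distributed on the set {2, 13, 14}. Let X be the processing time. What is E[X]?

E[X | machine 1] = (5+10)/2 = 15/2.
E[X | machine 2] = (2+13+14)/3 = 29/3.
By the law of total expectation,
E[X] = (1/6)·(15/2) + (5/6)·(29/3) = 335/36.

335/36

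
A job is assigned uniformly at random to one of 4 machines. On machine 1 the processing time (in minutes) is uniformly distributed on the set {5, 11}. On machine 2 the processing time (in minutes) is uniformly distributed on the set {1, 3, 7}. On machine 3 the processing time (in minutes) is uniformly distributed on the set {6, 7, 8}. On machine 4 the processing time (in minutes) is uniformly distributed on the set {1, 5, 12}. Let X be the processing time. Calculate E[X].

37/6

E[X | machine 1] = (5+11)/2 = 8.
E[X | machine 2] = (1+3+7)/3 = 11/3.
E[X | machine 3] = (6+7+8)/3 = 7.
E[X | machine 4] = (1+5+12)/3 = 6.
By the law of total expectation,
E[X] = (1/4)·(8) + (1/4)·(11/3) + (1/4)·(7) + (1/4)·(6) = 37/6.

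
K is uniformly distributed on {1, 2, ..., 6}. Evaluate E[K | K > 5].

6

Given K > 5, K is equally likely to be any of {6}.
E[K | K > 5] = (6) / 1 = 6.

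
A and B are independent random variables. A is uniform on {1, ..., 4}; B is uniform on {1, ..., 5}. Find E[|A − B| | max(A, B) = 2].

2/3

Outcomes with max(A, B) = 2: (1,2), (2,1), (2,2), each with probability 1/20.
E[|A − B| | max(A, B) = 2] = (1 + 1 + 0) / 3 = 2/3.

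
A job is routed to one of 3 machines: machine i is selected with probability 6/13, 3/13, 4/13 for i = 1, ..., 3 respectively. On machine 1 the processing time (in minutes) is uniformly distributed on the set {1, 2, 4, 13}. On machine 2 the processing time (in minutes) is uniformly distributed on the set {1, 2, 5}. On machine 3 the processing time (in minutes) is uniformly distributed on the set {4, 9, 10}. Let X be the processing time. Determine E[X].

E[X | machine 1] = (1+2+4+13)/4 = 5.
E[X | machine 2] = (1+2+5)/3 = 8/3.
E[X | machine 3] = (4+9+10)/3 = 23/3.
E[X] = (6/13)·(5) + (3/13)·(8/3) + (4/13)·(23/3) = 206/39.

206/39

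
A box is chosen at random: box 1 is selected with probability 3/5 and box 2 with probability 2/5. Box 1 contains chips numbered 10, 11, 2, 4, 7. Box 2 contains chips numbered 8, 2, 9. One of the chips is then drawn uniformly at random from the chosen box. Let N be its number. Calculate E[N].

E[N | box 1] = (10+11+2+4+7)/5 = 34/5.
E[N | box 2] = (8+2+9)/3 = 19/3.
By the law of total expectation,
E[N] = (3/5)·(34/5) + (2/5)·(19/3) = 496/75.

496/75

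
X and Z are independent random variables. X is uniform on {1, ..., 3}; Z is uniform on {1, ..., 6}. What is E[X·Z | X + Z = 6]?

P(X + Z = 6) = 1/6.
Summing XZ·P(x,y) over outcomes with X + Z = 6 gives 11/9.
E[X·Z | X + Z = 6] = (11/9) / (1/6) = 22/3.

22/3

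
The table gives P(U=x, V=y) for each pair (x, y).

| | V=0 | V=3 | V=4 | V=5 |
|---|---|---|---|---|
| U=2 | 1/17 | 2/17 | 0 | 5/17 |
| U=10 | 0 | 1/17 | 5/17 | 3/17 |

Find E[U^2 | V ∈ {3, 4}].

P(V ∈ {3, 4}) = 8/17.
Σ U^2·P over the event = 4·(2/17) + 100·(1/17) + 100·(5/17) = 608/17.
E[U^2 | V ∈ {3, 4}] = (608/17) / (8/17) = 76.

76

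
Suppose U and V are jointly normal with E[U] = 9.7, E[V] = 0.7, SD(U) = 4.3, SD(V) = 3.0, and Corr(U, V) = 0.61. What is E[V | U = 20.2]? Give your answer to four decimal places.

E[V | U=x] = μ_V + ρ(σ_V/σ_U)(x − μ_U) for jointly normal variables.
E[V | U=20.2] = 0.7 + (0.61)·(3.0/4.3)·(20.2 − (9.7)) = 0.7 + (0.42558)·(10.5) = 5.1686.

5.1686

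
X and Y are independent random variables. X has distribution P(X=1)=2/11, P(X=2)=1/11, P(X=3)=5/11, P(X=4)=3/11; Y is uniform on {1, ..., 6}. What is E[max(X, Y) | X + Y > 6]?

5

P(X + Y > 6) = 31/66.
Summing max(X,Y)·P(x,y) over outcomes with X + Y > 6 gives 155/66.
E[max(X, Y) | X + Y > 6] = (155/66) / (31/66) = 5.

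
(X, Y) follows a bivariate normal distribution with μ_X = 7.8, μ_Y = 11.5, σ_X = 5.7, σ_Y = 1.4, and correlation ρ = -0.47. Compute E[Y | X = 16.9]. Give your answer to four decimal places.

For a bivariate normal, E[Y | X=x] = μ_Y + ρ·(σ_Y/σ_X)·(x − μ_X).
E[Y | X=16.9] = 11.5 + (-0.47)·(1.4/5.7)·(16.9 − (7.8)) = 11.5 + (-0.11544)·(9.1) = 10.4495.

10.4495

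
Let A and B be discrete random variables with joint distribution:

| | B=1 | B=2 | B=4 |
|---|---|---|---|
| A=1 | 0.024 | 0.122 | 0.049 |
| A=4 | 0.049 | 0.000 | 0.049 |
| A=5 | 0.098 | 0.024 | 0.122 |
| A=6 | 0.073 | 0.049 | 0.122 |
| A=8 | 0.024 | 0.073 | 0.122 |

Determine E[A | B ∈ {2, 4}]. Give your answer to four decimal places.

5.0314

P(B ∈ {2, 4}) = 0.732.
Summing A·P(A=x,B=y) over the conditioning event gives 3.683.
E[A | B ∈ {2, 4}] = (3.683) / (0.732) = 5.0314.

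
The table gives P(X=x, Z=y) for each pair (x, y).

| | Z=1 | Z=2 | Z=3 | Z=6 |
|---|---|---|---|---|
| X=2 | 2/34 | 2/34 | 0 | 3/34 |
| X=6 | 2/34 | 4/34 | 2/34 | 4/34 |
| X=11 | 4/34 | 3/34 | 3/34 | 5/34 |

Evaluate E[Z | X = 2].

P(X = 2) = 7/34.
Summing Z·P(X=x,Z=y) over the conditioning event gives 12/17.
E[Z | X = 2] = (12/17) / (7/34) = 24/7.

24/7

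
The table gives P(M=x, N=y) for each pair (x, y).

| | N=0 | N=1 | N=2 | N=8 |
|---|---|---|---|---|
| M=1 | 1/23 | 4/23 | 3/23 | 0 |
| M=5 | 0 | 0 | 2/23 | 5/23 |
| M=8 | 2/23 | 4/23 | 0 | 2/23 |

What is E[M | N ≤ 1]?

53/11

P(N ≤ 1) = 11/23.
Σ M·P over the event = 1·(1/23) + 1·(4/23) + 8·(2/23) + 8·(4/23) = 53/23.
E[M | N ≤ 1] = (53/23) / (11/23) = 53/11.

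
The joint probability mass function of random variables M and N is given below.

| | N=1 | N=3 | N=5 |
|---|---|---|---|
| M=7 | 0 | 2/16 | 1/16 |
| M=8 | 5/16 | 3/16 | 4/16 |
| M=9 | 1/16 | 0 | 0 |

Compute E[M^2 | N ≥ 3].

119/2

P(N ≥ 3) = 5/8.
Summing M^2·P(M=x,N=y) over the conditioning event gives 595/16.
E[M^2 | N ≥ 3] = (595/16) / (5/8) = 119/2.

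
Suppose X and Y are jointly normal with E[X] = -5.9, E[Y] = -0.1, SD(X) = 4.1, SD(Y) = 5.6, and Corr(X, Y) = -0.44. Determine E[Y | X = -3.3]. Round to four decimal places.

The regression of Y on X has slope ρ·σ_Y/σ_X and passes through (μ_X, μ_Y).
E[Y | X=-3.3] = -0.1 + (-0.44)·(5.6/4.1)·(-3.3 − (-5.9)) = -0.1 + (-0.60098)·(2.6) = -1.6625.

-1.6625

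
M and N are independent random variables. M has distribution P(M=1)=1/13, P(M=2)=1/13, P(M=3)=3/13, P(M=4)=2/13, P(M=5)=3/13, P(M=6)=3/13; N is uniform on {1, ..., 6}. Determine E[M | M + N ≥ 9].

71/14

P(M + N ≥ 9) = 14/39.
Summing M·P(x,y) over outcomes with M + N ≥ 9 gives 71/39.
E[M | M + N ≥ 9] = (71/39) / (14/39) = 71/14.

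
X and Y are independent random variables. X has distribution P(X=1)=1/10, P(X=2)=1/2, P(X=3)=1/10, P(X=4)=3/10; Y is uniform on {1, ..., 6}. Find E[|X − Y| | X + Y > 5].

13/6

P(X + Y > 5) = 3/5.
Summing |X−Y|·P(x,y) over outcomes with X + Y > 5 gives 13/10.
E[|X − Y| | X + Y > 5] = (13/10) / (3/5) = 13/6.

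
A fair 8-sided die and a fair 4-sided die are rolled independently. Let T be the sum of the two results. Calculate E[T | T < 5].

10/3

P(T < 5) = 3/16.
Σ over the event: 2·1/32 + 3·1/16 + 4·3/32 = 5/8.
E[T | T < 5] = (5/8) / (3/16) = 10/3.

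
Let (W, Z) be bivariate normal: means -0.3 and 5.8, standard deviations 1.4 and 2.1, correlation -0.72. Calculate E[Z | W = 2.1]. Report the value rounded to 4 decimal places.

The regression of Z on W has slope ρ·σ_Z/σ_W and passes through (μ_W, μ_Z).
E[Z | W=2.1] = 5.8 + (-0.72)·(2.1/1.4)·(2.1 − (-0.3)) = 5.8 + (-1.08)·(2.4) = 3.2080.

3.2080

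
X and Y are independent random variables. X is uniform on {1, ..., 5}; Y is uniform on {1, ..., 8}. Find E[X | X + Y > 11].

14/3

Outcomes with X + Y > 11: (4,8), (5,7), (5,8), each with probability 1/40.
E[X | X + Y > 11] = (4 + 5 + 5) / 3 = 14/3.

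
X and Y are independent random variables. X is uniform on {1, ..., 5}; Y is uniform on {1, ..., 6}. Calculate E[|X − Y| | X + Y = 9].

Outcomes with X + Y = 9: (3,6), (4,5), (5,4), each with probability 1/30.
E[|X − Y| | X + Y = 9] = (3 + 1 + 1) / 3 = 5/3.

5/3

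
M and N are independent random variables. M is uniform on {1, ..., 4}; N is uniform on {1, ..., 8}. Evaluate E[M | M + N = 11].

7/2

Outcomes with M + N = 11: (3,8), (4,7), each with probability 1/32.
E[M | M + N = 11] = (3 + 4) / 2 = 7/2.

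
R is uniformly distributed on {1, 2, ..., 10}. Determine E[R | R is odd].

5

Given R is odd, R is equally likely to be any of {1, 3, 5, 7, 9}.
E[R | R is odd] = (1 + 3 + 5 + 7 + 9) / 5 = 5.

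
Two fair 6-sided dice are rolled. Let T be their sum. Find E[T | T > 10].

P(T > 10) = 1/12.
Σ over the event: 11·1/18 + 12·1/36 = 17/18.
E[T | T > 10] = (17/18) / (1/12) = 34/3.

34/3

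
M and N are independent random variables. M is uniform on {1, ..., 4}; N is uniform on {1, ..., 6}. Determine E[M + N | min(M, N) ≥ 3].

8

Outcomes with min(M, N) ≥ 3: (3,3), (3,4), (3,5), (3,6), (4,3), (4,4), (4,5), (4,6), each with probability 1/24.
E[M + N | min(M, N) ≥ 3] = (6 + 7 + 8 + 9 + 7 + 8 + 9 + 10) / 8 = 8.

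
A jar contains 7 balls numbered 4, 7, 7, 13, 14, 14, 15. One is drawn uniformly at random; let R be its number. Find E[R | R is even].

P(R is even) = 3/7.
Σ over the event: 4·1/7 + 14·2/7 = 32/7.
E[R | R is even] = (32/7) / (3/7) = 32/3.

32/3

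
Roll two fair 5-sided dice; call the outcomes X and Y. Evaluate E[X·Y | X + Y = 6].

P(X + Y = 6) = 1/5.
Summing XY·P(x,y) over outcomes with X + Y = 6 gives 7/5.
E[X·Y | X + Y = 6] = (7/5) / (1/5) = 7.

7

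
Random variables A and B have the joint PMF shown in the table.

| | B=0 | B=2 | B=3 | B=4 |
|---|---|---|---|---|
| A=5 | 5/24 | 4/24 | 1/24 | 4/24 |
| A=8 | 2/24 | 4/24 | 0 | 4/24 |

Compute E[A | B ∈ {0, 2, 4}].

P(B ∈ {0, 2, 4}) = 23/24.
Summing A·P(A=x,B=y) over the conditioning event gives 145/24.
E[A | B ∈ {0, 2, 4}] = (145/24) / (23/24) = 145/23.

145/23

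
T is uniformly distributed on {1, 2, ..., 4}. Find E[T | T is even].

3

Given T is even, T is equally likely to be any of {2, 4}.
E[T | T is even] = (2 + 4) / 2 = 3.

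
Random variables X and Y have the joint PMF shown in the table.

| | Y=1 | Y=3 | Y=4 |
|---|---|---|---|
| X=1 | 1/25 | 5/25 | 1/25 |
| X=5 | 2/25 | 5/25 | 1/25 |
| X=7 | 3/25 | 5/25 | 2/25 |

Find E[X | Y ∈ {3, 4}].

P(Y ∈ {3, 4}) = 19/25.
Σ X·P over the event = 1·(5/25) + 1·(1/25) + 5·(5/25) + 5·(1/25) + 7·(5/25) + 7·(2/25) = 17/5.
E[X | Y ∈ {3, 4}] = (17/5) / (19/25) = 85/19.

85/19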